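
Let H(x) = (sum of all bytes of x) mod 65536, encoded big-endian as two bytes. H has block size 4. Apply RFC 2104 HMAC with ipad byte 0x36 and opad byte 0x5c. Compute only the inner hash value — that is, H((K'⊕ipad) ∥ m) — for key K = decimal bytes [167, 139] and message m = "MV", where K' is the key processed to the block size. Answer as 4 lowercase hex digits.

025d

Key decimal bytes [167, 139] = a7 8b is 2 bytes ≤ B = 4; zero-pad to 4 bytes: K' = a7 8b 00 00.
K' ⊕ ipad = 91 bd 36 36.
Inner input = 91 bd 36 36 ∥ 4d 56.
Inner hash: sum = 145+189+54+54+77+86 = 605 → 02 5d.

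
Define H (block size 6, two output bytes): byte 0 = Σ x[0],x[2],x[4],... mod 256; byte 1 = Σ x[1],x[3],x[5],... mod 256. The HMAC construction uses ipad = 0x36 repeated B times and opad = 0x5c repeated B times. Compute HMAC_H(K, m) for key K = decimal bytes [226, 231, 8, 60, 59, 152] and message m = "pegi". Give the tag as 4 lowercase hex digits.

Key decimal bytes [226, 231, 8, 60, 59, 152] = e2 e7 08 3c 3b 98 is exactly B = 6 bytes: K' = e2 e7 08 3c 3b 98.
K' ⊕ ipad = d4 d1 3e 0a 0d ae.  K' ⊕ opad = be bb 54 60 67 c4.
Inner input = (K'⊕ipad) ∥ m = d4 d1 3e 0a 0d ae ∥ 70 65 67 69.
Inner hash: even-index sum = 502 mod 256 = 246; odd-index sum = 599 mod 256 = 87 → f6 57.
Outer input = (K'⊕opad) ∥ inner = be bb 54 60 67 c4 ∥ f6 57.
Outer hash (tag): even-index sum = 623 mod 256 = 111; odd-index sum = 566 mod 256 = 54 → 6f 36.

6f36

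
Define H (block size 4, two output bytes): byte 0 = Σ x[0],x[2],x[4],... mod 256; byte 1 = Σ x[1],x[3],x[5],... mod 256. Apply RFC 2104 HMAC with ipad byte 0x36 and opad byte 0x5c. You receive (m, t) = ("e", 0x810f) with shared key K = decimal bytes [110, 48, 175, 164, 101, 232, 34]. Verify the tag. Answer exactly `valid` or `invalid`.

Key decimal bytes [110, 48, 175, 164, 101, 232, 34] = 6e 30 af a4 65 e8 22 is 7 bytes > B = 4, so hash it first: H(key) = a4 bc, then zero-pad to 4 bytes: K' = a4 bc 00 00.
K' ⊕ ipad = 92 8a 36 36; K' ⊕ opad = f8 e0 5c 5c.
Inner hash: even-index sum = 301 mod 256 = 45; odd-index sum = 192 mod 256 = 192 → 2d c0.
Outer hash (recomputed tag): even-index sum = 385 mod 256 = 129; odd-index sum = 508 mod 256 = 252 → 81 fc.
Recomputed tag = 81fc; claimed = 810f → mismatch.

invalid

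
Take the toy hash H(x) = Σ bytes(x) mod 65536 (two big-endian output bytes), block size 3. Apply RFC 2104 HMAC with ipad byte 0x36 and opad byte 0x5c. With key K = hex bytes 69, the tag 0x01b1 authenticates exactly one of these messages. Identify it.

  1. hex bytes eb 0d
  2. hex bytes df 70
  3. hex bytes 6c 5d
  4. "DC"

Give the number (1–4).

1

Key hex bytes 69 is 1 byte ≤ B = 3; zero-pad to 3 bytes: K' = 69 00 00.
K' ⊕ ipad = 5f 36 36; K' ⊕ opad = 35 5c 5c.
m1: inner = H(5f 36 36 eb 0d) = 01 c3; tag = H(35 5c 5c 01 c3) = 01b1 ← matches
m2: inner = H(5f 36 36 df 70) = 02 1a; tag = H(35 5c 5c 02 1a) = 0109
m3: inner = H(5f 36 36 6c 5d) = 01 94; tag = H(35 5c 5c 01 94) = 0182
m4: inner = H(5f 36 36 44 43) = 01 52; tag = H(35 5c 5c 01 52) = 0140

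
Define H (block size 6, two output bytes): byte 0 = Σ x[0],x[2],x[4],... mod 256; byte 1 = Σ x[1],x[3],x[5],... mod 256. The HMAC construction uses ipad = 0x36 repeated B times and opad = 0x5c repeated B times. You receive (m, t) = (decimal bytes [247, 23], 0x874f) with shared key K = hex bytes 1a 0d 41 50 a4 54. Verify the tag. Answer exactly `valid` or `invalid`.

invalid

Key hex bytes 1a 0d 41 50 a4 54 is exactly B = 6 bytes: K' = 1a 0d 41 50 a4 54.
K' ⊕ ipad = 2c 3b 77 66 92 62; K' ⊕ opad = 46 51 1d 0c f8 08.
Inner hash: even-index sum = 556 mod 256 = 44; odd-index sum = 282 mod 256 = 26 → 2c 1a.
Outer hash (recomputed tag): even-index sum = 391 mod 256 = 135; odd-index sum = 127 mod 256 = 127 → 87 7f.
Recomputed tag = 877f; claimed = 874f → mismatch.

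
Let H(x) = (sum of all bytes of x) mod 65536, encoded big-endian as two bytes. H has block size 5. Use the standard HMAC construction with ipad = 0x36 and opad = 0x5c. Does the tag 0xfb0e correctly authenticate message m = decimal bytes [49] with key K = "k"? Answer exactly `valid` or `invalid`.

invalid

Key "k" = 6b is 1 byte ≤ B = 5; zero-pad to 5 bytes: K' = 6b 00 00 00 00.
K' ⊕ ipad = 5d 36 36 36 36; K' ⊕ opad = 37 5c 5c 5c 5c.
Inner hash: sum = 93+54+54+54+54+49 = 358 → 01 66.
Outer hash (recomputed tag): sum = 55+92+92+92+92+1+102 = 526 → 02 0e.
Recomputed tag = 020e; claimed = fb0e → mismatch.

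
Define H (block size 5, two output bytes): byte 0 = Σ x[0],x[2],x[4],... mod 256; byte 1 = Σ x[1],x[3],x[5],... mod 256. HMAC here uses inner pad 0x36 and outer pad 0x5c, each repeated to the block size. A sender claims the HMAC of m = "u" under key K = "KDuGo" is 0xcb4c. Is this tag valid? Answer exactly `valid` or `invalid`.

valid

Key "KDuGo" = 4b 44 75 47 6f is exactly B = 5 bytes: K' = 4b 44 75 47 6f.
K' ⊕ ipad = 7d 72 43 71 59; K' ⊕ opad = 17 18 29 1b 33.
Inner hash: even-index sum = 281 mod 256 = 25; odd-index sum = 344 mod 256 = 88 → 19 58.
Outer hash (recomputed tag): even-index sum = 203 mod 256 = 203; odd-index sum = 76 mod 256 = 76 → cb 4c.
Recomputed tag = cb4c; claimed = cb4c → match.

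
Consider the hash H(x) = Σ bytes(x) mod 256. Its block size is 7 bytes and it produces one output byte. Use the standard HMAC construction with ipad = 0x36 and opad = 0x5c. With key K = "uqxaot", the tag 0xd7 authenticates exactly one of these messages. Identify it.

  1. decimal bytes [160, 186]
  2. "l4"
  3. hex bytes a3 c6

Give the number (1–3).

3

Key "uqxaot" = 75 71 78 61 6f 74 is 6 bytes ≤ B = 7; zero-pad to 7 bytes: K' = 75 71 78 61 6f 74 00.
K' ⊕ ipad = 43 47 4e 57 59 42 36; K' ⊕ opad = 29 2d 24 3d 33 28 5c.
m1: inner = H(43 47 4e 57 59 42 36 a0 ba) = 5a; tag = H(29 2d 24 3d 33 28 5c 5a) = c8
m2: inner = H(43 47 4e 57 59 42 36 6c 34) = a0; tag = H(29 2d 24 3d 33 28 5c a0) = 0e
m3: inner = H(43 47 4e 57 59 42 36 a3 c6) = 69; tag = H(29 2d 24 3d 33 28 5c 69) = d7 ← matches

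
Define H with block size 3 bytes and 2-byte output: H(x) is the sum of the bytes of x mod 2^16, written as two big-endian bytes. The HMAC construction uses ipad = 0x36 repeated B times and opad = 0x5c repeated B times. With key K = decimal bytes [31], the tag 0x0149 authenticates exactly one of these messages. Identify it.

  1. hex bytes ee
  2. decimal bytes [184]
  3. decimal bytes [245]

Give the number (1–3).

Key decimal bytes [31] = 1f is 1 byte ≤ B = 3; zero-pad to 3 bytes: K' = 1f 00 00.
K' ⊕ ipad = 29 36 36; K' ⊕ opad = 43 5c 5c.
m1: inner = H(29 36 36 ee) = 01 83; tag = H(43 5c 5c 01 83) = 017f
m2: inner = H(29 36 36 b8) = 01 4d; tag = H(43 5c 5c 01 4d) = 0149 ← matches
m3: inner = H(29 36 36 f5) = 01 8a; tag = H(43 5c 5c 01 8a) = 0186

2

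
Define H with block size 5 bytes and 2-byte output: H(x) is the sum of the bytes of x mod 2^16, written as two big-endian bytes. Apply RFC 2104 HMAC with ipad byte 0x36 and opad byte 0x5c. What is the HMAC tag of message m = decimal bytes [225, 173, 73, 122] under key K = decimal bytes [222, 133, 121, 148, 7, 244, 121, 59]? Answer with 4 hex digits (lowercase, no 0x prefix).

Key decimal bytes [222, 133, 121, 148, 7, 244, 121, 59] = de 85 79 94 07 f4 79 3b is 8 bytes > B = 5, so hash it first: H(key) = 04 1f, then zero-pad to 5 bytes: K' = 04 1f 00 00 00.
K' ⊕ ipad = 32 29 36 36 36.  K' ⊕ opad = 58 43 5c 5c 5c.
Inner input = (K'⊕ipad) ∥ m = 32 29 36 36 36 ∥ e1 ad 49 7a.
Inner hash: sum = 50+41+54+54+54+225+173+73+122 = 846 → 03 4e.
Outer input = (K'⊕opad) ∥ inner = 58 43 5c 5c 5c ∥ 03 4e.
Outer hash (tag): sum = 88+67+92+92+92+3+78 = 512 → 02 00.

0200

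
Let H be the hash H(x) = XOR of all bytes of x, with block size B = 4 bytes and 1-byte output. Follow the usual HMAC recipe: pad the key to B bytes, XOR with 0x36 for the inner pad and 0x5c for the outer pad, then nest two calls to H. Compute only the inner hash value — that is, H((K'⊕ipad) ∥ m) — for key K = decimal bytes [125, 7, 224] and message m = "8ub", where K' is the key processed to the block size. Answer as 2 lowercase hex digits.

Key decimal bytes [125, 7, 224] = 7d 07 e0 is 3 bytes ≤ B = 4; zero-pad to 4 bytes: K' = 7d 07 e0 00.
K' ⊕ ipad = 4b 31 d6 36.
Inner input = 4b 31 d6 36 ∥ 38 75 62.
Inner hash: XOR 4b⊕31⊕d6⊕36⊕38⊕75⊕62 = b5.

b5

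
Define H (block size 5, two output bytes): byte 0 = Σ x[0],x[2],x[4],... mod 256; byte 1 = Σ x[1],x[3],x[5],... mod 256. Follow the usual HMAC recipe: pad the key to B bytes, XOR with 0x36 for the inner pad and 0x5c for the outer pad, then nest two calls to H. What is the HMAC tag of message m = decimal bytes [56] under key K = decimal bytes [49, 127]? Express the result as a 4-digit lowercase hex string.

dcf2

Key decimal bytes [49, 127] = 31 7f is 2 bytes ≤ B = 5; zero-pad to 5 bytes: K' = 31 7f 00 00 00.
K' ⊕ ipad = 07 49 36 36 36.  K' ⊕ opad = 6d 23 5c 5c 5c.
Inner input = (K'⊕ipad) ∥ m = 07 49 36 36 36 ∥ 38.
Inner hash: even-index sum = 115 mod 256 = 115; odd-index sum = 183 mod 256 = 183 → 73 b7.
Outer input = (K'⊕opad) ∥ inner = 6d 23 5c 5c 5c ∥ 73 b7.
Outer hash (tag): even-index sum = 476 mod 256 = 220; odd-index sum = 242 mod 256 = 242 → dc f2.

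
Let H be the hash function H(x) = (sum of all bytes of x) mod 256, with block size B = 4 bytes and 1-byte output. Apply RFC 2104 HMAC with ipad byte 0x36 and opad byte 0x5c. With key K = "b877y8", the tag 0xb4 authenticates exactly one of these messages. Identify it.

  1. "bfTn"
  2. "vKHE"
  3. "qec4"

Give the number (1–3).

1

Key "b877y8" = 62 38 37 37 79 38 is 6 bytes > B = 4, so hash it first: H(key) = b9, then zero-pad to 4 bytes: K' = b9 00 00 00.
K' ⊕ ipad = 8f 36 36 36; K' ⊕ opad = e5 5c 5c 5c.
m1: inner = H(8f 36 36 36 62 66 54 6e) = bb; tag = H(e5 5c 5c 5c bb) = b4 ← matches
m2: inner = H(8f 36 36 36 76 4b 48 45) = 7f; tag = H(e5 5c 5c 5c 7f) = 78
m3: inner = H(8f 36 36 36 71 65 63 34) = 9e; tag = H(e5 5c 5c 5c 9e) = 97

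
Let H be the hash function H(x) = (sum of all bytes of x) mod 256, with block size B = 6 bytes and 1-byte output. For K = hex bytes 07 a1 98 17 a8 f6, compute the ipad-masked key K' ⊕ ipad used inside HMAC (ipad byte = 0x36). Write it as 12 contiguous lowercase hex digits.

Key hex bytes 07 a1 98 17 a8 f6 is exactly B = 6 bytes: K' = 07 a1 98 17 a8 f6.
XOR each byte with 0x36: 07⊕36=31, a1⊕36=97, 98⊕36=ae, 17⊕36=21, a8⊕36=9e, f6⊕36=c0.

3197ae219ec0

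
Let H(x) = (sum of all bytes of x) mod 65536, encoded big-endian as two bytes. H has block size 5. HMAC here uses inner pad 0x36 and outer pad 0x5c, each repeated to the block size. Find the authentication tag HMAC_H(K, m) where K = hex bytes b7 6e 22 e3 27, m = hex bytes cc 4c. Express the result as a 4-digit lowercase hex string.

Key hex bytes b7 6e 22 e3 27 is exactly B = 5 bytes: K' = b7 6e 22 e3 27.
K' ⊕ ipad = 81 58 14 d5 11.  K' ⊕ opad = eb 32 7e bf 7b.
Inner input = (K'⊕ipad) ∥ m = 81 58 14 d5 11 ∥ cc 4c.
Inner hash: sum = 129+88+20+213+17+204+76 = 747 → 02 eb.
Outer input = (K'⊕opad) ∥ inner = eb 32 7e bf 7b ∥ 02 eb.
Outer hash (tag): sum = 235+50+126+191+123+2+235 = 962 → 03 c2.

03c2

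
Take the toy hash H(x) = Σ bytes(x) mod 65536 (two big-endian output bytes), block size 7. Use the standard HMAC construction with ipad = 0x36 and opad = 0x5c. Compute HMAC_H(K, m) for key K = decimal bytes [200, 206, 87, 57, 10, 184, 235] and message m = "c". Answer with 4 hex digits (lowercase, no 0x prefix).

03fb

Key decimal bytes [200, 206, 87, 57, 10, 184, 235] = c8 ce 57 39 0a b8 eb is exactly B = 7 bytes: K' = c8 ce 57 39 0a b8 eb.
K' ⊕ ipad = fe f8 61 0f 3c 8e dd.  K' ⊕ opad = 94 92 0b 65 56 e4 b7.
Inner input = (K'⊕ipad) ∥ m = fe f8 61 0f 3c 8e dd ∥ 63.
Inner hash: sum = 254+248+97+15+60+142+221+99 = 1136 → 04 70.
Outer input = (K'⊕opad) ∥ inner = 94 92 0b 65 56 e4 b7 ∥ 04 70.
Outer hash (tag): sum = 148+146+11+101+86+228+183+4+112 = 1019 → 03 fb.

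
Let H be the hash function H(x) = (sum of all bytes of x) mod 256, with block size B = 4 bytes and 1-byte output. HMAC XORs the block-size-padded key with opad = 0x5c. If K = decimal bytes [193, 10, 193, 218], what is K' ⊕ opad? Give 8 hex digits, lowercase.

Key decimal bytes [193, 10, 193, 218] = c1 0a c1 da is exactly B = 4 bytes: K' = c1 0a c1 da.
XOR each byte with 0x5c: c1⊕5c=9d, 0a⊕5c=56, c1⊕5c=9d, da⊕5c=86.

9d569d86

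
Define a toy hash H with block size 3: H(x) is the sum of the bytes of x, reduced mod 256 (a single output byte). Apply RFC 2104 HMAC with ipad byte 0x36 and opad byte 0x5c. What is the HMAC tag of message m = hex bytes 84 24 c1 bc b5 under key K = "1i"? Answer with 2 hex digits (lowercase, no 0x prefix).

74

Key "1i" = 31 69 is 2 bytes ≤ B = 3; zero-pad to 3 bytes: K' = 31 69 00.
K' ⊕ ipad = 07 5f 36.  K' ⊕ opad = 6d 35 5c.
Inner input = (K'⊕ipad) ∥ m = 07 5f 36 ∥ 84 24 c1 bc b5.
Inner hash: sum = 7+95+54+132+36+193+188+181 = 886; mod 256 = 118 → 76.
Outer input = (K'⊕opad) ∥ inner = 6d 35 5c ∥ 76.
Outer hash (tag): sum = 109+53+92+118 = 372; mod 256 = 116 → 74.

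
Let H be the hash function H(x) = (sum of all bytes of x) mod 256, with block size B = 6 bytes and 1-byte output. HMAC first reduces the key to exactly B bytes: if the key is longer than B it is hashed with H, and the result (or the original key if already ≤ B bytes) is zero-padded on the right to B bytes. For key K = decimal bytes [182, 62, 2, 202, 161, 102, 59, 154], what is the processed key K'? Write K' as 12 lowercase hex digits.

|K| = 8 > B = 6, so first hash the key.
H(K): sum = 182+62+2+202+161+102+59+154 = 924; mod 256 = 156 → 9c.
Zero-pad H(K) = 9c to 6 bytes: K' = 9c 00 00 00 00 00.

9c0000000000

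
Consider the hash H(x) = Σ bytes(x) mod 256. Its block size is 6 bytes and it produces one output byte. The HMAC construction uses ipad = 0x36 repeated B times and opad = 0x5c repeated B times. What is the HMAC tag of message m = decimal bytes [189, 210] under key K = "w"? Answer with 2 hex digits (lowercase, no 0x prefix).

Key "w" = 77 is 1 byte ≤ B = 6; zero-pad to 6 bytes: K' = 77 00 00 00 00 00.
K' ⊕ ipad = 41 36 36 36 36 36.  K' ⊕ opad = 2b 5c 5c 5c 5c 5c.
Inner input = (K'⊕ipad) ∥ m = 41 36 36 36 36 36 ∥ bd d2.
Inner hash: sum = 65+54+54+54+54+54+189+210 = 734; mod 256 = 222 → de.
Outer input = (K'⊕opad) ∥ inner = 2b 5c 5c 5c 5c 5c ∥ de.
Outer hash (tag): sum = 43+92+92+92+92+92+222 = 725; mod 256 = 213 → d5.

d5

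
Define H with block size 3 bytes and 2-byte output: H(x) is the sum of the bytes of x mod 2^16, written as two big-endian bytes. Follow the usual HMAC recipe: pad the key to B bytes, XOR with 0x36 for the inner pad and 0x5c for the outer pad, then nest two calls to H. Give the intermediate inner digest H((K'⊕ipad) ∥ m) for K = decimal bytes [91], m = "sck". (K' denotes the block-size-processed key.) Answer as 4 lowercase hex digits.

021a

Key decimal bytes [91] = 5b is 1 byte ≤ B = 3; zero-pad to 3 bytes: K' = 5b 00 00.
K' ⊕ ipad = 6d 36 36.
Inner input = 6d 36 36 ∥ 73 63 6b.
Inner hash: sum = 109+54+54+115+99+107 = 538 → 02 1a.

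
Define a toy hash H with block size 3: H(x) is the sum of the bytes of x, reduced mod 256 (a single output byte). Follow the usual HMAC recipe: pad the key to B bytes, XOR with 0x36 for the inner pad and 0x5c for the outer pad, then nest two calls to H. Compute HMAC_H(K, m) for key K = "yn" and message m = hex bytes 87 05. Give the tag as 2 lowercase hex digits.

1c

Key "yn" = 79 6e is 2 bytes ≤ B = 3; zero-pad to 3 bytes: K' = 79 6e 00.
K' ⊕ ipad = 4f 58 36.  K' ⊕ opad = 25 32 5c.
Inner input = (K'⊕ipad) ∥ m = 4f 58 36 ∥ 87 05.
Inner hash: sum = 79+88+54+135+5 = 361; mod 256 = 105 → 69.
Outer input = (K'⊕opad) ∥ inner = 25 32 5c ∥ 69.
Outer hash (tag): sum = 37+50+92+105 = 284; mod 256 = 28 → 1c.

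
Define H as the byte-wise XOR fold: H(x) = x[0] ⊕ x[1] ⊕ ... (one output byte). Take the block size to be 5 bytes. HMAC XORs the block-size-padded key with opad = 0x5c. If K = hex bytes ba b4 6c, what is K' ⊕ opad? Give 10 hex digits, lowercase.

e6e8305c5c

Key hex bytes ba b4 6c is 3 bytes ≤ B = 5; zero-pad to 5 bytes: K' = ba b4 6c 00 00.
XOR each byte with 0x5c: ba⊕5c=e6, b4⊕5c=e8, 6c⊕5c=30, 00⊕5c=5c, 00⊕5c=5c.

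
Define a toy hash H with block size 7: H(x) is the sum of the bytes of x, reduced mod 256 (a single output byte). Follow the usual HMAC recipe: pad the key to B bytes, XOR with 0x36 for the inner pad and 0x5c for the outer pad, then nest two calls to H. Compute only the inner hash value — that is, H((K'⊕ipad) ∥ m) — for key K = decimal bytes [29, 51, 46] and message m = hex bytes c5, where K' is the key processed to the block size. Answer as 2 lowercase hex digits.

Key decimal bytes [29, 51, 46] = 1d 33 2e is 3 bytes ≤ B = 7; zero-pad to 7 bytes: K' = 1d 33 2e 00 00 00 00.
K' ⊕ ipad = 2b 05 18 36 36 36 36.
Inner input = 2b 05 18 36 36 36 36 ∥ c5.
Inner hash: sum = 43+5+24+54+54+54+54+197 = 485; mod 256 = 229 → e5.

e5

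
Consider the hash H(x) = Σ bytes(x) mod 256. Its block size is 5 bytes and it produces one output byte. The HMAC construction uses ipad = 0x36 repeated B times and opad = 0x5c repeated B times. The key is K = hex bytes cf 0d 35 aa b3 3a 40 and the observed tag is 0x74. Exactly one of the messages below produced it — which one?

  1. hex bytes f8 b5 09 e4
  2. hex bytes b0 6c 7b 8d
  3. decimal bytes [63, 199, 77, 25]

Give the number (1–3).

Key hex bytes cf 0d 35 aa b3 3a 40 is 7 bytes > B = 5, so hash it first: H(key) = e8, then zero-pad to 5 bytes: K' = e8 00 00 00 00.
K' ⊕ ipad = de 36 36 36 36; K' ⊕ opad = b4 5c 5c 5c 5c.
m1: inner = H(de 36 36 36 36 f8 b5 09 e4) = 50; tag = H(b4 5c 5c 5c 5c 50) = 74 ← matches
m2: inner = H(de 36 36 36 36 b0 6c 7b 8d) = da; tag = H(b4 5c 5c 5c 5c da) = fe
m3: inner = H(de 36 36 36 36 3f c7 4d 19) = 22; tag = H(b4 5c 5c 5c 5c 22) = 46

1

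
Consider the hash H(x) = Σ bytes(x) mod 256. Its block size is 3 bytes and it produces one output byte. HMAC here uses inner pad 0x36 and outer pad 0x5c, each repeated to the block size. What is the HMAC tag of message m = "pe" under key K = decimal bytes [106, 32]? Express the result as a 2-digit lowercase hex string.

8b

Key decimal bytes [106, 32] = 6a 20 is 2 bytes ≤ B = 3; zero-pad to 3 bytes: K' = 6a 20 00.
K' ⊕ ipad = 5c 16 36.  K' ⊕ opad = 36 7c 5c.
Inner input = (K'⊕ipad) ∥ m = 5c 16 36 ∥ 70 65.
Inner hash: sum = 92+22+54+112+101 = 381; mod 256 = 125 → 7d.
Outer input = (K'⊕opad) ∥ inner = 36 7c 5c ∥ 7d.
Outer hash (tag): sum = 54+124+92+125 = 395; mod 256 = 139 → 8b.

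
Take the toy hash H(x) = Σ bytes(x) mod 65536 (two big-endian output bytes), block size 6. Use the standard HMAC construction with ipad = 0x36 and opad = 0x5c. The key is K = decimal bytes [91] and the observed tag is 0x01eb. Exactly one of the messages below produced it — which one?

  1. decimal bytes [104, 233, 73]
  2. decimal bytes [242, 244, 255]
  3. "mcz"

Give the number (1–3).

1

Key decimal bytes [91] = 5b is 1 byte ≤ B = 6; zero-pad to 6 bytes: K' = 5b 00 00 00 00 00.
K' ⊕ ipad = 6d 36 36 36 36 36; K' ⊕ opad = 07 5c 5c 5c 5c 5c.
m1: inner = H(6d 36 36 36 36 36 68 e9 49) = 03 15; tag = H(07 5c 5c 5c 5c 5c 03 15) = 01eb ← matches
m2: inner = H(6d 36 36 36 36 36 f2 f4 ff) = 04 60; tag = H(07 5c 5c 5c 5c 5c 04 60) = 0237
m3: inner = H(6d 36 36 36 36 36 6d 63 7a) = 02 c5; tag = H(07 5c 5c 5c 5c 5c 02 c5) = 029a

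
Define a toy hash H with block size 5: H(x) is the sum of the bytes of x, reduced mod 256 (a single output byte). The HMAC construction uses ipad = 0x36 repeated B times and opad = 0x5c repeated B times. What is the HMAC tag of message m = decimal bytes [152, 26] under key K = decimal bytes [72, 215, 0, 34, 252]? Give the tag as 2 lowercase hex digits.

3e

Key decimal bytes [72, 215, 0, 34, 252] = 48 d7 00 22 fc is exactly B = 5 bytes: K' = 48 d7 00 22 fc.
K' ⊕ ipad = 7e e1 36 14 ca.  K' ⊕ opad = 14 8b 5c 7e a0.
Inner input = (K'⊕ipad) ∥ m = 7e e1 36 14 ca ∥ 98 1a.
Inner hash: sum = 126+225+54+20+202+152+26 = 805; mod 256 = 37 → 25.
Outer input = (K'⊕opad) ∥ inner = 14 8b 5c 7e a0 ∥ 25.
Outer hash (tag): sum = 20+139+92+126+160+37 = 574; mod 256 = 62 → 3e.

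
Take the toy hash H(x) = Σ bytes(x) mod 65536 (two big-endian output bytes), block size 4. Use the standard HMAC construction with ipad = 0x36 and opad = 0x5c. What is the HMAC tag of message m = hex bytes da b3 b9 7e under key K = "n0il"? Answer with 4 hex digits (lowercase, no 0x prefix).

Key "n0il" = 6e 30 69 6c is exactly B = 4 bytes: K' = 6e 30 69 6c.
K' ⊕ ipad = 58 06 5f 5a.  K' ⊕ opad = 32 6c 35 30.
Inner input = (K'⊕ipad) ∥ m = 58 06 5f 5a ∥ da b3 b9 7e.
Inner hash: sum = 88+6+95+90+218+179+185+126 = 987 → 03 db.
Outer input = (K'⊕opad) ∥ inner = 32 6c 35 30 ∥ 03 db.
Outer hash (tag): sum = 50+108+53+48+3+219 = 481 → 01 e1.

01e1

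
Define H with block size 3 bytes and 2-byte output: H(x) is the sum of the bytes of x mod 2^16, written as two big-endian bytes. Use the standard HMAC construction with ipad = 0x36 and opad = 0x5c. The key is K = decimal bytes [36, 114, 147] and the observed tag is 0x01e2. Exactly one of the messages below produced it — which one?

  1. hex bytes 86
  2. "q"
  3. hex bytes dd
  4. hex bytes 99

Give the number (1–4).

2

Key decimal bytes [36, 114, 147] = 24 72 93 is exactly B = 3 bytes: K' = 24 72 93.
K' ⊕ ipad = 12 44 a5; K' ⊕ opad = 78 2e cf.
m1: inner = H(12 44 a5 86) = 01 81; tag = H(78 2e cf 01 81) = 01f7
m2: inner = H(12 44 a5 71) = 01 6c; tag = H(78 2e cf 01 6c) = 01e2 ← matches
m3: inner = H(12 44 a5 dd) = 01 d8; tag = H(78 2e cf 01 d8) = 024e
m4: inner = H(12 44 a5 99) = 01 94; tag = H(78 2e cf 01 94) = 020a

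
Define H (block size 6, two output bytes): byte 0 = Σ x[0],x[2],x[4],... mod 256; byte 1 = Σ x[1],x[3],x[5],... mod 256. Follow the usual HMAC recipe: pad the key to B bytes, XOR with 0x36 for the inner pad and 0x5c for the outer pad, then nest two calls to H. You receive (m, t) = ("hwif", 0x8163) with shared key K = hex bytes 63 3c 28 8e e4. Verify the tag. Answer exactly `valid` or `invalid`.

Key hex bytes 63 3c 28 8e e4 is 5 bytes ≤ B = 6; zero-pad to 6 bytes: K' = 63 3c 28 8e e4 00.
K' ⊕ ipad = 55 0a 1e b8 d2 36; K' ⊕ opad = 3f 60 74 d2 b8 5c.
Inner hash: even-index sum = 534 mod 256 = 22; odd-index sum = 469 mod 256 = 213 → 16 d5.
Outer hash (recomputed tag): even-index sum = 385 mod 256 = 129; odd-index sum = 611 mod 256 = 99 → 81 63.
Recomputed tag = 8163; claimed = 8163 → match.

valid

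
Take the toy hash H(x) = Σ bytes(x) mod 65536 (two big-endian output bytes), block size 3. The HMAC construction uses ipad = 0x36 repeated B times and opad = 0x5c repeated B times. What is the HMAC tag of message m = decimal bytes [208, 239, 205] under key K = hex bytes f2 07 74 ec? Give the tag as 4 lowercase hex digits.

Key hex bytes f2 07 74 ec is 4 bytes > B = 3, so hash it first: H(key) = 02 59, then zero-pad to 3 bytes: K' = 02 59 00.
K' ⊕ ipad = 34 6f 36.  K' ⊕ opad = 5e 05 5c.
Inner input = (K'⊕ipad) ∥ m = 34 6f 36 ∥ d0 ef cd.
Inner hash: sum = 52+111+54+208+239+205 = 869 → 03 65.
Outer input = (K'⊕opad) ∥ inner = 5e 05 5c ∥ 03 65.
Outer hash (tag): sum = 94+5+92+3+101 = 295 → 01 27.

0127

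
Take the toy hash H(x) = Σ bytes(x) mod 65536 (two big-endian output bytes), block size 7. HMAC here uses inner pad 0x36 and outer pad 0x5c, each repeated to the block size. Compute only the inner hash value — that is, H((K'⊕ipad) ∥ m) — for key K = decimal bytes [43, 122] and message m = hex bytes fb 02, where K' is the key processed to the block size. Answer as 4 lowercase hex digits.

0274

Key decimal bytes [43, 122] = 2b 7a is 2 bytes ≤ B = 7; zero-pad to 7 bytes: K' = 2b 7a 00 00 00 00 00.
K' ⊕ ipad = 1d 4c 36 36 36 36 36.
Inner input = 1d 4c 36 36 36 36 36 ∥ fb 02.
Inner hash: sum = 29+76+54+54+54+54+54+251+2 = 628 → 02 74.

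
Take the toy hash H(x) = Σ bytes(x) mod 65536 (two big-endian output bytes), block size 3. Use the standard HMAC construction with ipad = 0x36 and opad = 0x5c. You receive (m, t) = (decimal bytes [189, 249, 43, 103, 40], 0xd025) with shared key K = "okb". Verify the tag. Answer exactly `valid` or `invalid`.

Key "okb" = 6f 6b 62 is exactly B = 3 bytes: K' = 6f 6b 62.
K' ⊕ ipad = 59 5d 54; K' ⊕ opad = 33 37 3e.
Inner hash: sum = 89+93+84+189+249+43+103+40 = 890 → 03 7a.
Outer hash (recomputed tag): sum = 51+55+62+3+122 = 293 → 01 25.
Recomputed tag = 0125; claimed = d025 → mismatch.

invalid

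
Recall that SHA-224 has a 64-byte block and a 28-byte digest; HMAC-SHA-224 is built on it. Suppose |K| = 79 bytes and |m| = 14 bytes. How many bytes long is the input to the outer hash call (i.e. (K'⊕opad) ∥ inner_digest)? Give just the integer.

92

Key is 79 > 64 bytes, so it is hashed to 28 bytes then zero-padded to 64: |K'| = 64.
Outer input = (K'⊕opad) ∥ H(inner) → 64 + 28 = 92 bytes.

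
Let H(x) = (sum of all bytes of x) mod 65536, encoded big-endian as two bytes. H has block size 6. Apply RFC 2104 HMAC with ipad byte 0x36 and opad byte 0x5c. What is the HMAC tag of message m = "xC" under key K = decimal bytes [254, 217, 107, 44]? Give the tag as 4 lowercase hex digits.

02de

Key decimal bytes [254, 217, 107, 44] = fe d9 6b 2c is 4 bytes ≤ B = 6; zero-pad to 6 bytes: K' = fe d9 6b 2c 00 00.
K' ⊕ ipad = c8 ef 5d 1a 36 36.  K' ⊕ opad = a2 85 37 70 5c 5c.
Inner input = (K'⊕ipad) ∥ m = c8 ef 5d 1a 36 36 ∥ 78 43.
Inner hash: sum = 200+239+93+26+54+54+120+67 = 853 → 03 55.
Outer input = (K'⊕opad) ∥ inner = a2 85 37 70 5c 5c ∥ 03 55.
Outer hash (tag): sum = 162+133+55+112+92+92+3+85 = 734 → 02 de.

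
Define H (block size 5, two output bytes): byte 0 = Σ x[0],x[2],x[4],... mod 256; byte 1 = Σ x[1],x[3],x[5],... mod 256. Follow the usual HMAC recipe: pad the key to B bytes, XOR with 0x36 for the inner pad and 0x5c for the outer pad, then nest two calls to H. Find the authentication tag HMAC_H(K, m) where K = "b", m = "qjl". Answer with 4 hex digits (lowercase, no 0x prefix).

3fe2

Key "b" = 62 is 1 byte ≤ B = 5; zero-pad to 5 bytes: K' = 62 00 00 00 00.
K' ⊕ ipad = 54 36 36 36 36.  K' ⊕ opad = 3e 5c 5c 5c 5c.
Inner input = (K'⊕ipad) ∥ m = 54 36 36 36 36 ∥ 71 6a 6c.
Inner hash: even-index sum = 298 mod 256 = 42; odd-index sum = 329 mod 256 = 73 → 2a 49.
Outer input = (K'⊕opad) ∥ inner = 3e 5c 5c 5c 5c ∥ 2a 49.
Outer hash (tag): even-index sum = 319 mod 256 = 63; odd-index sum = 226 mod 256 = 226 → 3f e2.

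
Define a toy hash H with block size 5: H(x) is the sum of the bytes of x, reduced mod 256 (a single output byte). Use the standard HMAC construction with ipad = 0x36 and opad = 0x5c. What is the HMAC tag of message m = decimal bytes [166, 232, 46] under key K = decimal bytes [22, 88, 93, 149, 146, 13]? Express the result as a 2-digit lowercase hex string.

70

Key decimal bytes [22, 88, 93, 149, 146, 13] = 16 58 5d 95 92 0d is 6 bytes > B = 5, so hash it first: H(key) = ff, then zero-pad to 5 bytes: K' = ff 00 00 00 00.
K' ⊕ ipad = c9 36 36 36 36.  K' ⊕ opad = a3 5c 5c 5c 5c.
Inner input = (K'⊕ipad) ∥ m = c9 36 36 36 36 ∥ a6 e8 2e.
Inner hash: sum = 201+54+54+54+54+166+232+46 = 861; mod 256 = 93 → 5d.
Outer input = (K'⊕opad) ∥ inner = a3 5c 5c 5c 5c ∥ 5d.
Outer hash (tag): sum = 163+92+92+92+92+93 = 624; mod 256 = 112 → 70.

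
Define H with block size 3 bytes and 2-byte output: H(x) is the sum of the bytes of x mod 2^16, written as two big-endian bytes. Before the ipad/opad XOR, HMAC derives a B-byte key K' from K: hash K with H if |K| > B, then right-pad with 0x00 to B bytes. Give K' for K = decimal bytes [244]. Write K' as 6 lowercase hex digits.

Key decimal bytes [244] = f4 is 1 byte ≤ B = 3; zero-pad to 3 bytes: K' = f4 00 00.

f40000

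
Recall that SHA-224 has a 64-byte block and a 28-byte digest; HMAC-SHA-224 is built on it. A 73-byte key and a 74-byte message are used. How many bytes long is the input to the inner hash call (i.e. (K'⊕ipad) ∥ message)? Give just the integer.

Key is 73 > 64 bytes, so it is hashed to 28 bytes then zero-padded to 64: |K'| = 64.
Inner input = (K'⊕ipad) ∥ m → 64 + 74 = 138 bytes.

138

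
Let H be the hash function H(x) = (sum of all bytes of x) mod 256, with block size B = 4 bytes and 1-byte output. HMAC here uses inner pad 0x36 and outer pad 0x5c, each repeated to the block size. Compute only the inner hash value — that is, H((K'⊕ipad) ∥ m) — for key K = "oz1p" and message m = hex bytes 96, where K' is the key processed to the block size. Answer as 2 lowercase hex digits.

Key "oz1p" = 6f 7a 31 70 is exactly B = 4 bytes: K' = 6f 7a 31 70.
K' ⊕ ipad = 59 4c 07 46.
Inner input = 59 4c 07 46 ∥ 96.
Inner hash: sum = 89+76+7+70+150 = 392; mod 256 = 136 → 88.

88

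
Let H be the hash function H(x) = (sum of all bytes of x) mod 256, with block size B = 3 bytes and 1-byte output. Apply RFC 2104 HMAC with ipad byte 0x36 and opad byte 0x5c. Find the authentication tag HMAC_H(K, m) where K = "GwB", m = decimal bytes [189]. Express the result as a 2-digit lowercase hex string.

47

Key "GwB" = 47 77 42 is exactly B = 3 bytes: K' = 47 77 42.
K' ⊕ ipad = 71 41 74.  K' ⊕ opad = 1b 2b 1e.
Inner input = (K'⊕ipad) ∥ m = 71 41 74 ∥ bd.
Inner hash: sum = 113+65+116+189 = 483; mod 256 = 227 → e3.
Outer input = (K'⊕opad) ∥ inner = 1b 2b 1e ∥ e3.
Outer hash (tag): sum = 27+43+30+227 = 327; mod 256 = 71 → 47.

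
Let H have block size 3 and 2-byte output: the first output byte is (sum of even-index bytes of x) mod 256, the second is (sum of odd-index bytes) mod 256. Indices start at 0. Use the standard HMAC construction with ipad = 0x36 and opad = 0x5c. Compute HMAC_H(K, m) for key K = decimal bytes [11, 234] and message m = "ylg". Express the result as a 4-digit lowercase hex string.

6f95

Key decimal bytes [11, 234] = 0b ea is 2 bytes ≤ B = 3; zero-pad to 3 bytes: K' = 0b ea 00.
K' ⊕ ipad = 3d dc 36.  K' ⊕ opad = 57 b6 5c.
Inner input = (K'⊕ipad) ∥ m = 3d dc 36 ∥ 79 6c 67.
Inner hash: even-index sum = 223 mod 256 = 223; odd-index sum = 444 mod 256 = 188 → df bc.
Outer input = (K'⊕opad) ∥ inner = 57 b6 5c ∥ df bc.
Outer hash (tag): even-index sum = 367 mod 256 = 111; odd-index sum = 405 mod 256 = 149 → 6f 95.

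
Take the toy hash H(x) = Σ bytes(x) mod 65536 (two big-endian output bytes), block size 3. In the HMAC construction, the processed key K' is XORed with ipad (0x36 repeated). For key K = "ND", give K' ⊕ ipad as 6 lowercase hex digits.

787236

Key "ND" = 4e 44 is 2 bytes ≤ B = 3; zero-pad to 3 bytes: K' = 4e 44 00.
XOR each byte with 0x36: 4e⊕36=78, 44⊕36=72, 00⊕36=36.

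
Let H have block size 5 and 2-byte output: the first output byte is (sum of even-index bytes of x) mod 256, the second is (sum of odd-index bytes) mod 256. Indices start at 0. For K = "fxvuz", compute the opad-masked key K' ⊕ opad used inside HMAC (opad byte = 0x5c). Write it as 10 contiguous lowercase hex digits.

Key "fxvuz" = 66 78 76 75 7a is exactly B = 5 bytes: K' = 66 78 76 75 7a.
XOR each byte with 0x5c: 66⊕5c=3a, 78⊕5c=24, 76⊕5c=2a, 75⊕5c=29, 7a⊕5c=26.

3a242a2926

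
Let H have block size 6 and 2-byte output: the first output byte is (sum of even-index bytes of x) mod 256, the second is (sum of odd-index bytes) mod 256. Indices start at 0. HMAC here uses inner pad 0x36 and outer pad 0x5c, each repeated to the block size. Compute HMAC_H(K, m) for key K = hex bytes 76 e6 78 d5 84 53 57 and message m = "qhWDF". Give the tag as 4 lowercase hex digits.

Key hex bytes 76 e6 78 d5 84 53 57 is 7 bytes > B = 6, so hash it first: H(key) = c9 0e, then zero-pad to 6 bytes: K' = c9 0e 00 00 00 00.
K' ⊕ ipad = ff 38 36 36 36 36.  K' ⊕ opad = 95 52 5c 5c 5c 5c.
Inner input = (K'⊕ipad) ∥ m = ff 38 36 36 36 36 ∥ 71 68 57 44 46.
Inner hash: even-index sum = 633 mod 256 = 121; odd-index sum = 336 mod 256 = 80 → 79 50.
Outer input = (K'⊕opad) ∥ inner = 95 52 5c 5c 5c 5c ∥ 79 50.
Outer hash (tag): even-index sum = 454 mod 256 = 198; odd-index sum = 346 mod 256 = 90 → c6 5a.

c65a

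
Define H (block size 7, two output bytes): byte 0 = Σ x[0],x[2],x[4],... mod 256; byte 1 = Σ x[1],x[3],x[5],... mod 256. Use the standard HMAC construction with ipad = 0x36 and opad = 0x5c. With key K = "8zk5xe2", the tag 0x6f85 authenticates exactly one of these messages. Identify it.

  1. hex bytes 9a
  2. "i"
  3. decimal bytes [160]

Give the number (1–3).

Key "8zk5xe2" = 38 7a 6b 35 78 65 32 is exactly B = 7 bytes: K' = 38 7a 6b 35 78 65 32.
K' ⊕ ipad = 0e 4c 5d 03 4e 53 04; K' ⊕ opad = 64 26 37 69 24 39 6e.
m1: inner = H(0e 4c 5d 03 4e 53 04 9a) = bd 3c; tag = H(64 26 37 69 24 39 6e bd 3c) = 6985
m2: inner = H(0e 4c 5d 03 4e 53 04 69) = bd 0b; tag = H(64 26 37 69 24 39 6e bd 0b) = 3885
m3: inner = H(0e 4c 5d 03 4e 53 04 a0) = bd 42; tag = H(64 26 37 69 24 39 6e bd 42) = 6f85 ← matches

3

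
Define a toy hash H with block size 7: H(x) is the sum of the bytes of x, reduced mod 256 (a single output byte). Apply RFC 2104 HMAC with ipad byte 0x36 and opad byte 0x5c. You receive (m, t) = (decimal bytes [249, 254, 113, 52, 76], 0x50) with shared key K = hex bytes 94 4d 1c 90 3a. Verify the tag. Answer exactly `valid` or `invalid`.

valid

Key hex bytes 94 4d 1c 90 3a is 5 bytes ≤ B = 7; zero-pad to 7 bytes: K' = 94 4d 1c 90 3a 00 00.
K' ⊕ ipad = a2 7b 2a a6 0c 36 36; K' ⊕ opad = c8 11 40 cc 66 5c 5c.
Inner hash: sum = 162+123+42+166+12+54+54+249+254+113+52+76 = 1357; mod 256 = 77 → 4d.
Outer hash (recomputed tag): sum = 200+17+64+204+102+92+92+77 = 848; mod 256 = 80 → 50.
Recomputed tag = 50; claimed = 50 → match.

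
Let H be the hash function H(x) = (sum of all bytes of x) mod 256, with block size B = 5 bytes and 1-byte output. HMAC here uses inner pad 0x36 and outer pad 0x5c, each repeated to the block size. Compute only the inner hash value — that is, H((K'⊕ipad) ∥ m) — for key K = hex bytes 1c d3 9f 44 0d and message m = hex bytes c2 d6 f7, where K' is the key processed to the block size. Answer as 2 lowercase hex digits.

f4

Key hex bytes 1c d3 9f 44 0d is exactly B = 5 bytes: K' = 1c d3 9f 44 0d.
K' ⊕ ipad = 2a e5 a9 72 3b.
Inner input = 2a e5 a9 72 3b ∥ c2 d6 f7.
Inner hash: sum = 42+229+169+114+59+194+214+247 = 1268; mod 256 = 244 → f4.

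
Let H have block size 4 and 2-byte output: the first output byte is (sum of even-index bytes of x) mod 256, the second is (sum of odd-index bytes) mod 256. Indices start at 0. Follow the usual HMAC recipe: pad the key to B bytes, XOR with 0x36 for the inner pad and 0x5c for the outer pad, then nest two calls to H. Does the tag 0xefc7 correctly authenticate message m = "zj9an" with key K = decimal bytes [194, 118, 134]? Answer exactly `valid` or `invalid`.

Key decimal bytes [194, 118, 134] = c2 76 86 is 3 bytes ≤ B = 4; zero-pad to 4 bytes: K' = c2 76 86 00.
K' ⊕ ipad = f4 40 b0 36; K' ⊕ opad = 9e 2a da 5c.
Inner hash: even-index sum = 709 mod 256 = 197; odd-index sum = 321 mod 256 = 65 → c5 41.
Outer hash (recomputed tag): even-index sum = 573 mod 256 = 61; odd-index sum = 199 mod 256 = 199 → 3d c7.
Recomputed tag = 3dc7; claimed = efc7 → mismatch.

invalid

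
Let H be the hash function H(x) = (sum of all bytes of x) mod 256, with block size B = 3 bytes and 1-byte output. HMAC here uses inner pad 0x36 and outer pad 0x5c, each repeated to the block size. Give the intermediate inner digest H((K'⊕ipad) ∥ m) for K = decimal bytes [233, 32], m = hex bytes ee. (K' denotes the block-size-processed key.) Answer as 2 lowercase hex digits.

Key decimal bytes [233, 32] = e9 20 is 2 bytes ≤ B = 3; zero-pad to 3 bytes: K' = e9 20 00.
K' ⊕ ipad = df 16 36.
Inner input = df 16 36 ∥ ee.
Inner hash: sum = 223+22+54+238 = 537; mod 256 = 25 → 19.

19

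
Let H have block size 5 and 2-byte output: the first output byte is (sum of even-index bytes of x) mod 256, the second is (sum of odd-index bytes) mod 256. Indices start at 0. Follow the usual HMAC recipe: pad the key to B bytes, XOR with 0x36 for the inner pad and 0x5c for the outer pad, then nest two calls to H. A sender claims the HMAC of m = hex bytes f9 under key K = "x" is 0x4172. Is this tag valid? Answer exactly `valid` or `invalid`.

valid

Key "x" = 78 is 1 byte ≤ B = 5; zero-pad to 5 bytes: K' = 78 00 00 00 00.
K' ⊕ ipad = 4e 36 36 36 36; K' ⊕ opad = 24 5c 5c 5c 5c.
Inner hash: even-index sum = 186 mod 256 = 186; odd-index sum = 357 mod 256 = 101 → ba 65.
Outer hash (recomputed tag): even-index sum = 321 mod 256 = 65; odd-index sum = 370 mod 256 = 114 → 41 72.
Recomputed tag = 4172; claimed = 4172 → match.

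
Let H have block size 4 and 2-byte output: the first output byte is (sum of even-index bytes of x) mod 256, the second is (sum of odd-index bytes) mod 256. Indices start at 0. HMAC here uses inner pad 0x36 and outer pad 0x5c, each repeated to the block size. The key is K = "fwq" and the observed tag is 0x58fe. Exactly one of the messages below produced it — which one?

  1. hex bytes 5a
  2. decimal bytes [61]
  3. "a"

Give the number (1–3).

1

Key "fwq" = 66 77 71 is 3 bytes ≤ B = 4; zero-pad to 4 bytes: K' = 66 77 71 00.
K' ⊕ ipad = 50 41 47 36; K' ⊕ opad = 3a 2b 2d 5c.
m1: inner = H(50 41 47 36 5a) = f1 77; tag = H(3a 2b 2d 5c f1 77) = 58fe ← matches
m2: inner = H(50 41 47 36 3d) = d4 77; tag = H(3a 2b 2d 5c d4 77) = 3bfe
m3: inner = H(50 41 47 36 61) = f8 77; tag = H(3a 2b 2d 5c f8 77) = 5ffe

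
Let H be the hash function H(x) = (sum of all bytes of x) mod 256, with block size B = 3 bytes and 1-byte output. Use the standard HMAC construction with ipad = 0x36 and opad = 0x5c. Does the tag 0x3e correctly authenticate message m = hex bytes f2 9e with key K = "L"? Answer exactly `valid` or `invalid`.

valid

Key "L" = 4c is 1 byte ≤ B = 3; zero-pad to 3 bytes: K' = 4c 00 00.
K' ⊕ ipad = 7a 36 36; K' ⊕ opad = 10 5c 5c.
Inner hash: sum = 122+54+54+242+158 = 630; mod 256 = 118 → 76.
Outer hash (recomputed tag): sum = 16+92+92+118 = 318; mod 256 = 62 → 3e.
Recomputed tag = 3e; claimed = 3e → match.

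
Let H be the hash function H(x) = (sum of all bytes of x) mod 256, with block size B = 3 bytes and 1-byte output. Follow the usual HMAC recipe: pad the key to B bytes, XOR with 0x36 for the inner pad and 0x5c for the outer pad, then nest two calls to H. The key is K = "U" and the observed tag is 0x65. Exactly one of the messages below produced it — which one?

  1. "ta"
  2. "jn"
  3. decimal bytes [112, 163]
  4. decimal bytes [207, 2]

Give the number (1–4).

Key "U" = 55 is 1 byte ≤ B = 3; zero-pad to 3 bytes: K' = 55 00 00.
K' ⊕ ipad = 63 36 36; K' ⊕ opad = 09 5c 5c.
m1: inner = H(63 36 36 74 61) = a4; tag = H(09 5c 5c a4) = 65 ← matches
m2: inner = H(63 36 36 6a 6e) = a7; tag = H(09 5c 5c a7) = 68
m3: inner = H(63 36 36 70 a3) = e2; tag = H(09 5c 5c e2) = a3
m4: inner = H(63 36 36 cf 02) = a0; tag = H(09 5c 5c a0) = 61

1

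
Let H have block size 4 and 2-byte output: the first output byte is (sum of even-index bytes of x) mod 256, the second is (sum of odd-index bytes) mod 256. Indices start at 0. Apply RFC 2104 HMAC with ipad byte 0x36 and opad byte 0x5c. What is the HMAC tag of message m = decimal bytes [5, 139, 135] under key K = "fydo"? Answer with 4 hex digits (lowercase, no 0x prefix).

a08b

Key "fydo" = 66 79 64 6f is exactly B = 4 bytes: K' = 66 79 64 6f.
K' ⊕ ipad = 50 4f 52 59.  K' ⊕ opad = 3a 25 38 33.
Inner input = (K'⊕ipad) ∥ m = 50 4f 52 59 ∥ 05 8b 87.
Inner hash: even-index sum = 302 mod 256 = 46; odd-index sum = 307 mod 256 = 51 → 2e 33.
Outer input = (K'⊕opad) ∥ inner = 3a 25 38 33 ∥ 2e 33.
Outer hash (tag): even-index sum = 160 mod 256 = 160; odd-index sum = 139 mod 256 = 139 → a0 8b.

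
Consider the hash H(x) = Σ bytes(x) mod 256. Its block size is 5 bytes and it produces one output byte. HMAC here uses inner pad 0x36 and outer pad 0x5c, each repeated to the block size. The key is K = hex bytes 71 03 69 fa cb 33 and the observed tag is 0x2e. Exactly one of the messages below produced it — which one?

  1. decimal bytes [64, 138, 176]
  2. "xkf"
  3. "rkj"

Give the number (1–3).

Key hex bytes 71 03 69 fa cb 33 is 6 bytes > B = 5, so hash it first: H(key) = d5, then zero-pad to 5 bytes: K' = d5 00 00 00 00.
K' ⊕ ipad = e3 36 36 36 36; K' ⊕ opad = 89 5c 5c 5c 5c.
m1: inner = H(e3 36 36 36 36 40 8a b0) = 35; tag = H(89 5c 5c 5c 5c 35) = 2e ← matches
m2: inner = H(e3 36 36 36 36 78 6b 66) = 04; tag = H(89 5c 5c 5c 5c 04) = fd
m3: inner = H(e3 36 36 36 36 72 6b 6a) = 02; tag = H(89 5c 5c 5c 5c 02) = fb

1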